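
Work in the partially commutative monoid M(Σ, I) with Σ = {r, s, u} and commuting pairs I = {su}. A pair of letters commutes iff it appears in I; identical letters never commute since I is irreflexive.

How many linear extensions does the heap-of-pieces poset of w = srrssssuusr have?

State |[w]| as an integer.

21

0(s) covers ∅
1(r) covers 0:s
2(r) covers 1:r
3(s) covers 2:r
4(s) covers 3:s
5(s) covers 4:s
6(s) covers 5:s
7(u) covers 2:r
8(u) covers 7:u
9(s) covers 6:s
10(r) covers 8:u, 9:s
floor of heap: 0:s
completions by unplaced set U, small U first (add the entries for U minus each lowest piece of U):
  |U|=1: {10}:1
  |U|=2: {8,10}:1  {9,10}:1
  |U|=3: {6,9,10}:1  {7,8,10}:1  {8,9,10}:2
  |U|=4: {5,6,9,10}:1  {6,8,9,10}:3  {7,8,9,10}:3
  |U|=5: {4,5,6,9,10}:1  {5,6,8,9,10}:4  {6,7,8,9,10}:6
  |U|=6: {3,4,5,6,9,10}:1  {4,5,6,8,9,10}:5  {5,6,7,8,9,10}:10
  |U|=7: {3,4,5,6,8,9,10}:6  {4,5,6,7,8,9,10}:15
  |U|=8: {3,4,5,6,7,8,9,10}:21
  |U|=9: {2,3,4,5,6,7,8,9,10}:21
  start at 0(s): 21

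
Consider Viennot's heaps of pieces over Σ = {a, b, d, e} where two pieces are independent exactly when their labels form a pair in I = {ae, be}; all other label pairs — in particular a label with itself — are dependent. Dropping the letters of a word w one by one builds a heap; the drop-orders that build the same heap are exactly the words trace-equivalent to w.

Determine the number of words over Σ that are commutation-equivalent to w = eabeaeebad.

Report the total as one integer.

#0=e has no predecessor
#1=a has no predecessor
#2=b depends on [1:a]
#3=e depends on [0:e]
#4=a depends on [2:b]
#5=e depends on [3:e]
#6=e depends on [5:e]
#7=b depends on [4:a]
#8=a depends on [7:b]
#9=d depends on [6:e, 8:a]
sources: [0:e, 1:a]
N(rest) = Σ N(rest − s) over sources s of rest; N(one piece) = 1:
  size 1 → [9]=1
  size 2 → [6,9]=1  [8,9]=1
  size 3 → [5,6,9]=1  [6,8,9]=2  [7,8,9]=1
  size 4 → [3,5,6,9]=1  [4,7,8,9]=1  [5,6,8,9]=3  [6,7,8,9]=3
  size 5 → [0,3,5,6,9]=1  [2,4,7,8,9]=1  [3,5,6,8,9]=4  [4,6,7,8,9]=4  [5,6,7,8,9]=6
  size 6 → [0,3,5,6,8,9]=5  [1,2,4,7,8,9]=1  [2,4,6,7,8,9]=5  [3,5,6,7,8,9]=10  [4,5,6,7,8,9]=10
  size 7 → [0,3,5,6,7,8,9]=15  [1,2,4,6,7,8,9]=6  [2,4,5,6,7,8,9]=15  [3,4,5,6,7,8,9]=20
  size 8 → [0,3,4,5,6,7,8,9]=35  [1,2,4,5,6,7,8,9]=21  [2,3,4,5,6,7,8,9]=35
  first=0(e) contributes 56
  first=1(a) contributes 70
|[w]| = 126

126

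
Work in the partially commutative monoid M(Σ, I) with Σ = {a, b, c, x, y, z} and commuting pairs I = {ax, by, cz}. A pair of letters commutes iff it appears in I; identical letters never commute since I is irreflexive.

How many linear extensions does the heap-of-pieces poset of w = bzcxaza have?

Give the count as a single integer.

4

piece 0:b — minimal
piece 1:z rests on {0:b}
piece 2:c rests on {0:b}
piece 3:x rests on {1:z, 2:c}
piece 4:a rests on {1:z, 2:c}
piece 5:z rests on {3:x, 4:a}
piece 6:a rests on {5:z}
minimal pieces: {0:b}
ways to finish when only these pieces remain (= sum over removing one remaining piece with nothing left below it):
  1 left: {6}→1
  2 left: {5,6}→1
  3 left: {3,5,6}→1  {4,5,6}→1
  4 left: {3,4,5,6}→2
  5 left: {1,3,4,5,6}→2  {2,3,4,5,6}→2
  placing 0:b first → 4 extensions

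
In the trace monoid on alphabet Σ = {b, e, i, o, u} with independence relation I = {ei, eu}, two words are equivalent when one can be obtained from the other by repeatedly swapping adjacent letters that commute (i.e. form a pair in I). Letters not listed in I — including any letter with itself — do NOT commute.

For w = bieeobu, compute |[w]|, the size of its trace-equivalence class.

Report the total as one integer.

drop 0:b onto floor
drop 1:i onto {0:b}
drop 2:e onto {0:b}
drop 3:e onto {2:e}
drop 4:o onto {1:i, 3:e}
drop 5:b onto {4:o}
drop 6:u onto {5:b}
ground layer = {0:b}
drop-orders for the pieces not yet dropped (sum over which currently-grounded one goes next):
  1 to go: {6} 1
  2 to go: {5,6} 1
  3 to go: {4,5,6} 1
  4 to go: {1,4,5,6} 1  {3,4,5,6} 1
  5 to go: {1,3,4,5,6} 2  {2,3,4,5,6} 1
  if 0:b drops first: 3 orders

3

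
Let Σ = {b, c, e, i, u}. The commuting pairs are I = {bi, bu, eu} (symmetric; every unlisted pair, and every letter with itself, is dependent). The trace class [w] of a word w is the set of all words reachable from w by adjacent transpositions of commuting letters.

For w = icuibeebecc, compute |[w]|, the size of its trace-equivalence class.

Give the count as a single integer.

drop 0:i onto floor
drop 1:c onto {0:i}
drop 2:u onto {1:c}
drop 3:i onto {2:u}
drop 4:b onto {1:c}
drop 5:e onto {3:i, 4:b}
drop 6:e onto {5:e}
drop 7:b onto {6:e}
drop 8:e onto {7:b}
drop 9:c onto {8:e}
drop 10:c onto {9:c}
ground layer = {0:i}
drop-orders for the pieces not yet dropped (sum over which currently-grounded one goes next):
  1 to go: {10} 1
  2 to go: {9,10} 1
  3 to go: {8,9,10} 1
  4 to go: {7,8,9,10} 1
  5 to go: {6,7,8,9,10} 1
  6 to go: {5,6,7,8,9,10} 1
  7 to go: {3,5,6,7,8,9,10} 1  {4,5,6,7,8,9,10} 1
  8 to go: {2,3,5,6,7,8,9,10} 1  {3,4,5,6,7,8,9,10} 2
  9 to go: {2,3,4,5,6,7,8,9,10} 3
  if 0:i drops first: 3 orders

3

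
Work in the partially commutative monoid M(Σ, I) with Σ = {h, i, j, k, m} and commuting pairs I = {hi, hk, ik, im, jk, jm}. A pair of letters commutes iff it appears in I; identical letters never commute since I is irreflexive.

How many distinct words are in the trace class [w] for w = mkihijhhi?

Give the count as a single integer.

#0=m has no predecessor
#1=k depends on [0:m]
#2=i has no predecessor
#3=h depends on [0:m]
#4=i depends on [2:i]
#5=j depends on [3:h, 4:i]
#6=h depends on [5:j]
#7=h depends on [6:h]
#8=i depends on [5:j]
sources: [0:m, 2:i]
N(rest) = Σ N(rest − s) over sources s of rest; N(one piece) = 1:
  size 1 → [1]=1  [7]=1  [8]=1
  size 2 → [1,7]=2  [1,8]=2  [6,7]=1  [7,8]=2
  size 3 → [1,6,7]=3  [1,7,8]=6  [6,7,8]=3
  size 4 → [1,6,7,8]=12  [5,6,7,8]=3
  size 5 → [1,5,6,7,8]=15  [3,5,6,7,8]=3  [4,5,6,7,8]=3
  size 6 → [1,3,5,6,7,8]=18  [1,4,5,6,7,8]=18  [2,4,5,6,7,8]=3  [3,4,5,6,7,8]=6
  size 7 → [0,1,3,5,6,7,8]=18  [1,2,4,5,6,7,8]=21  [1,3,4,5,6,7,8]=42  [2,3,4,5,6,7,8]=9
  first=0(m) contributes 72
  first=2(i) contributes 60
|[w]| = 132

132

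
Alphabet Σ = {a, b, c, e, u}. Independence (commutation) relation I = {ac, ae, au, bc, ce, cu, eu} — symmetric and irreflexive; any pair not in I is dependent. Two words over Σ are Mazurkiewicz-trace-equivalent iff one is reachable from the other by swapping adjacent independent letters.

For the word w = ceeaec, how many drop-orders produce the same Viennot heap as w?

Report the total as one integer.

60

0(c) covers ∅
1(e) covers ∅
2(e) covers 1:e
3(a) covers ∅
4(e) covers 2:e
5(c) covers 0:c
floor of heap: 0:c, 1:e, 3:a
completions by unplaced set U, small U first (add the entries for U minus each lowest piece of U):
  |U|=1: {3}:1  {4}:1  {5}:1
  |U|=2: {0,5}:1  {2,4}:1  {3,4}:2  {3,5}:2  {4,5}:2
  |U|=3: {0,3,5}:3  {0,4,5}:3  {1,2,4}:1  {2,3,4}:3  {2,4,5}:3  {3,4,5}:6
  |U|=4: {0,2,4,5}:6  {0,3,4,5}:12  {1,2,3,4}:4  {1,2,4,5}:4  {2,3,4,5}:12
  start at 0(c): 20
  start at 1(e): 30
  start at 3(a): 10
sum over floor = 60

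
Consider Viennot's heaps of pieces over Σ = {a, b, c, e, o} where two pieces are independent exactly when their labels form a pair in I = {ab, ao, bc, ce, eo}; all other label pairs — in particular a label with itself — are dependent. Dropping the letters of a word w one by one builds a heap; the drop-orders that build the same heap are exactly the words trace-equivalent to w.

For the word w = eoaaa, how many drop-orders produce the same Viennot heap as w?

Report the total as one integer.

5

0(e) covers ∅
1(o) covers ∅
2(a) covers 0:e
3(a) covers 2:a
4(a) covers 3:a
floor of heap: 0:e, 1:o
completions by unplaced set U, small U first (add the entries for U minus each lowest piece of U):
  |U|=1: {1}:1  {4}:1
  |U|=2: {1,4}:2  {3,4}:1
  |U|=3: {1,3,4}:3  {2,3,4}:1
  start at 0(e): 4
  start at 1(o): 1
sum over floor = 5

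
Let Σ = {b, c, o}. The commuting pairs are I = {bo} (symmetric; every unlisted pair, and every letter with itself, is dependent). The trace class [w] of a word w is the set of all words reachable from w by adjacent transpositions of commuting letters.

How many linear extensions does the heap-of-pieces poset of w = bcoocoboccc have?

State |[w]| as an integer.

drop 0:b onto floor
drop 1:c onto {0:b}
drop 2:o onto {1:c}
drop 3:o onto {2:o}
drop 4:c onto {3:o}
drop 5:o onto {4:c}
drop 6:b onto {4:c}
drop 7:o onto {5:o}
drop 8:c onto {6:b, 7:o}
drop 9:c onto {8:c}
drop 10:c onto {9:c}
ground layer = {0:b}
drop-orders for the pieces not yet dropped (sum over which currently-grounded one goes next):
  1 to go: {10} 1
  2 to go: {9,10} 1
  3 to go: {8,9,10} 1
  4 to go: {6,8,9,10} 1  {7,8,9,10} 1
  5 to go: {5,7,8,9,10} 1  {6,7,8,9,10} 2
  6 to go: {5,6,7,8,9,10} 3
  7 to go: {4,5,6,7,8,9,10} 3
  8 to go: {3,4,5,6,7,8,9,10} 3
  9 to go: {2,3,4,5,6,7,8,9,10} 3
  if 0:b drops first: 3 orders

3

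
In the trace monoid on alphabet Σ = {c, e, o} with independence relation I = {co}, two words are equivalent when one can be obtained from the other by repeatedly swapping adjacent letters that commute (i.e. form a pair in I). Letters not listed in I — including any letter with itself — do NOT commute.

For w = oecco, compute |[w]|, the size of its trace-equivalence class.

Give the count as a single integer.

0(o) covers ∅
1(e) covers 0:o
2(c) covers 1:e
3(c) covers 2:c
4(o) covers 1:e
floor of heap: 0:o
completions by unplaced set U, small U first (add the entries for U minus each lowest piece of U):
  |U|=1: {3}:1  {4}:1
  |U|=2: {2,3}:1  {3,4}:2
  |U|=3: {2,3,4}:3
  start at 0(o): 3

3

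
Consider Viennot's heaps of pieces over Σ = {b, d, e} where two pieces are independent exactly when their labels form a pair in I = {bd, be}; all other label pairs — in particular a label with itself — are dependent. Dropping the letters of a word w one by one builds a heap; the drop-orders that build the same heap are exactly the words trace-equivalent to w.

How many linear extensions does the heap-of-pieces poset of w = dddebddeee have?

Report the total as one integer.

0(d) covers ∅
1(d) covers 0:d
2(d) covers 1:d
3(e) covers 2:d
4(b) covers ∅
5(d) covers 3:e
6(d) covers 5:d
7(e) covers 6:d
8(e) covers 7:e
9(e) covers 8:e
floor of heap: 0:d, 4:b
completions by unplaced set U, small U first (add the entries for U minus each lowest piece of U):
  |U|=1: {4}:1  {9}:1
  |U|=2: {4,9}:2  {8,9}:1
  |U|=3: {4,8,9}:3  {7,8,9}:1
  |U|=4: {4,7,8,9}:4  {6,7,8,9}:1
  |U|=5: {4,6,7,8,9}:5  {5,6,7,8,9}:1
  |U|=6: {3,5,6,7,8,9}:1  {4,5,6,7,8,9}:6
  |U|=7: {2,3,5,6,7,8,9}:1  {3,4,5,6,7,8,9}:7
  |U|=8: {1,2,3,5,6,7,8,9}:1  {2,3,4,5,6,7,8,9}:8
  start at 0(d): 9
  start at 4(b): 1
sum over floor = 10

10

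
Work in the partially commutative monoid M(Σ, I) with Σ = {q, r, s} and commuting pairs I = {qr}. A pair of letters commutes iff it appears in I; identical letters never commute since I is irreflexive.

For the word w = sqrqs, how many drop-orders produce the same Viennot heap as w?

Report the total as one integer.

3

0(s) covers ∅
1(q) covers 0:s
2(r) covers 0:s
3(q) covers 1:q
4(s) covers 2:r, 3:q
floor of heap: 0:s
completions by unplaced set U, small U first (add the entries for U minus each lowest piece of U):
  |U|=1: {4}:1
  |U|=2: {2,4}:1  {3,4}:1
  |U|=3: {1,3,4}:1  {2,3,4}:2
  start at 0(s): 3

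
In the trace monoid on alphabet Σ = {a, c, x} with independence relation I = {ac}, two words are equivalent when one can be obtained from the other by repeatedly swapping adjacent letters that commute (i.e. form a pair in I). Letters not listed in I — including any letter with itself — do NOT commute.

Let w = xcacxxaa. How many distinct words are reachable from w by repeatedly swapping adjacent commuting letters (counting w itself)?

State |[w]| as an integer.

3

#0=x has no predecessor
#1=c depends on [0:x]
#2=a depends on [0:x]
#3=c depends on [1:c]
#4=x depends on [2:a, 3:c]
#5=x depends on [4:x]
#6=a depends on [5:x]
#7=a depends on [6:a]
sources: [0:x]
N(rest) = Σ N(rest − s) over sources s of rest; N(one piece) = 1:
  size 1 → [7]=1
  size 2 → [6,7]=1
  size 3 → [5,6,7]=1
  size 4 → [4,5,6,7]=1
  size 5 → [2,4,5,6,7]=1  [3,4,5,6,7]=1
  size 6 → [1,3,4,5,6,7]=1  [2,3,4,5,6,7]=2
  first=0(x) contributes 3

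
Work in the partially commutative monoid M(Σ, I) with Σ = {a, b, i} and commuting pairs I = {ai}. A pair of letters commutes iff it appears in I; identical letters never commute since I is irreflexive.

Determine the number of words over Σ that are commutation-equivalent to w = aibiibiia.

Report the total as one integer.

6

piece 0:a — minimal
piece 1:i — minimal
piece 2:b rests on {0:a, 1:i}
piece 3:i rests on {2:b}
piece 4:i rests on {3:i}
piece 5:b rests on {4:i}
piece 6:i rests on {5:b}
piece 7:i rests on {6:i}
piece 8:a rests on {5:b}
minimal pieces: {0:a, 1:i}
ways to finish when only these pieces remain (= sum over removing one remaining piece with nothing left below it):
  1 left: {7}→1  {8}→1
  2 left: {6,7}→1  {7,8}→2
  3 left: {6,7,8}→3
  4 left: {5,6,7,8}→3
  5 left: {4,5,6,7,8}→3
  6 left: {3,4,5,6,7,8}→3
  7 left: {2,3,4,5,6,7,8}→3
  placing 0:a first → 3 extensions
  placing 1:i first → 3 extensions
total linear extensions = 6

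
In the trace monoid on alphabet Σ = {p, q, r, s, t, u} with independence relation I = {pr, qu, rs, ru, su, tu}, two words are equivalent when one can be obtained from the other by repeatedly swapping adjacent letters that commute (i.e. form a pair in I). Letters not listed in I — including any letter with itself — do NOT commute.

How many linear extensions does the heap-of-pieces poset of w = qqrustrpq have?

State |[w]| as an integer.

0(q) covers ∅
1(q) covers 0:q
2(r) covers 1:q
3(u) covers ∅
4(s) covers 1:q
5(t) covers 2:r, 4:s
6(r) covers 5:t
7(p) covers 3:u, 5:t
8(q) covers 6:r, 7:p
floor of heap: 0:q, 3:u
completions by unplaced set U, small U first (add the entries for U minus each lowest piece of U):
  |U|=1: {8}:1
  |U|=2: {6,8}:1  {7,8}:1
  |U|=3: {3,7,8}:1  {6,7,8}:2
  |U|=4: {3,6,7,8}:3  {5,6,7,8}:2
  |U|=5: {2,5,6,7,8}:2  {3,5,6,7,8}:5  {4,5,6,7,8}:2
  |U|=6: {2,3,5,6,7,8}:7  {2,4,5,6,7,8}:4  {3,4,5,6,7,8}:7
  |U|=7: {1,2,4,5,6,7,8}:4  {2,3,4,5,6,7,8}:18
  start at 0(q): 22
  start at 3(u): 4
sum over floor = 26

26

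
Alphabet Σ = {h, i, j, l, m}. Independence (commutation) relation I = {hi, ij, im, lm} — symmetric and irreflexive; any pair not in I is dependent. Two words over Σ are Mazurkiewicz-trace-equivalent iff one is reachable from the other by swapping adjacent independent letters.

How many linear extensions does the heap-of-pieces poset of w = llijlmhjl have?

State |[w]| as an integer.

#0=l has no predecessor
#1=l depends on [0:l]
#2=i depends on [1:l]
#3=j depends on [1:l]
#4=l depends on [2:i, 3:j]
#5=m depends on [3:j]
#6=h depends on [4:l, 5:m]
#7=j depends on [6:h]
#8=l depends on [7:j]
sources: [0:l]
N(rest) = Σ N(rest − s) over sources s of rest; N(one piece) = 1:
  size 1 → [8]=1
  size 2 → [7,8]=1
  size 3 → [6,7,8]=1
  size 4 → [4,6,7,8]=1  [5,6,7,8]=1
  size 5 → [2,4,6,7,8]=1  [4,5,6,7,8]=2
  size 6 → [2,4,5,6,7,8]=3  [3,4,5,6,7,8]=2
  size 7 → [2,3,4,5,6,7,8]=5
  first=0(l) contributes 5

5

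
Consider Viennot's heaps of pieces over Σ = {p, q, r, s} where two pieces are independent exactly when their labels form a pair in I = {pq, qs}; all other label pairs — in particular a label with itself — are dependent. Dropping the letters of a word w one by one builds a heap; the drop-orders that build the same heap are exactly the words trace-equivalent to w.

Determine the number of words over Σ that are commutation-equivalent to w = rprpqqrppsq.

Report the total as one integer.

drop 0:r onto floor
drop 1:p onto {0:r}
drop 2:r onto {1:p}
drop 3:p onto {2:r}
drop 4:q onto {2:r}
drop 5:q onto {4:q}
drop 6:r onto {3:p, 5:q}
drop 7:p onto {6:r}
drop 8:p onto {7:p}
drop 9:s onto {8:p}
drop 10:q onto {6:r}
ground layer = {0:r}
drop-orders for the pieces not yet dropped (sum over which currently-grounded one goes next):
  1 to go: {9} 1  {10} 1
  2 to go: {8,9} 1  {9,10} 2
  3 to go: {7,8,9} 1  {8,9,10} 3
  4 to go: {7,8,9,10} 4
  5 to go: {6,7,8,9,10} 4
  6 to go: {3,6,7,8,9,10} 4  {5,6,7,8,9,10} 4
  7 to go: {3,5,6,7,8,9,10} 8  {4,5,6,7,8,9,10} 4
  8 to go: {3,4,5,6,7,8,9,10} 12
  9 to go: {2,3,4,5,6,7,8,9,10} 12
  if 0:r drops first: 12 orders

12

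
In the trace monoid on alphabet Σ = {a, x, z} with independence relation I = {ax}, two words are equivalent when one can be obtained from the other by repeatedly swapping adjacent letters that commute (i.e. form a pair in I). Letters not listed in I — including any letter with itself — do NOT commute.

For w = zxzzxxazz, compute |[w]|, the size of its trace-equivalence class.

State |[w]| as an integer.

drop 0:z onto floor
drop 1:x onto {0:z}
drop 2:z onto {1:x}
drop 3:z onto {2:z}
drop 4:x onto {3:z}
drop 5:x onto {4:x}
drop 6:a onto {3:z}
drop 7:z onto {5:x, 6:a}
drop 8:z onto {7:z}
ground layer = {0:z}
drop-orders for the pieces not yet dropped (sum over which currently-grounded one goes next):
  1 to go: {8} 1
  2 to go: {7,8} 1
  3 to go: {5,7,8} 1  {6,7,8} 1
  4 to go: {4,5,7,8} 1  {5,6,7,8} 2
  5 to go: {4,5,6,7,8} 3
  6 to go: {3,4,5,6,7,8} 3
  7 to go: {2,3,4,5,6,7,8} 3
  if 0:z drops first: 3 orders

3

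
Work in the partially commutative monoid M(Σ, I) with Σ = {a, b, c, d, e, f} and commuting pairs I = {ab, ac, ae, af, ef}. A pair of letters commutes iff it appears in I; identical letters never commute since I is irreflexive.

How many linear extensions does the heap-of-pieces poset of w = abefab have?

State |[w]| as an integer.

0(a) covers ∅
1(b) covers ∅
2(e) covers 1:b
3(f) covers 1:b
4(a) covers 0:a
5(b) covers 2:e, 3:f
floor of heap: 0:a, 1:b
completions by unplaced set U, small U first (add the entries for U minus each lowest piece of U):
  |U|=1: {4}:1  {5}:1
  |U|=2: {0,4}:1  {2,5}:1  {3,5}:1  {4,5}:2
  |U|=3: {0,4,5}:3  {2,3,5}:2  {2,4,5}:3  {3,4,5}:3
  |U|=4: {0,2,4,5}:6  {0,3,4,5}:6  {1,2,3,5}:2  {2,3,4,5}:8
  start at 0(a): 10
  start at 1(b): 20
sum over floor = 30

30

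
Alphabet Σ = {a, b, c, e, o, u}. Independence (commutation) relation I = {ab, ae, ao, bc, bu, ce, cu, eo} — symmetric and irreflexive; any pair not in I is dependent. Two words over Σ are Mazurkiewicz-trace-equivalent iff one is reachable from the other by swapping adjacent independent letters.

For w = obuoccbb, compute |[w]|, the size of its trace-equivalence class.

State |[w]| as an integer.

12

piece 0:o — minimal
piece 1:b rests on {0:o}
piece 2:u rests on {0:o}
piece 3:o rests on {1:b, 2:u}
piece 4:c rests on {3:o}
piece 5:c rests on {4:c}
piece 6:b rests on {3:o}
piece 7:b rests on {6:b}
minimal pieces: {0:o}
ways to finish when only these pieces remain (= sum over removing one remaining piece with nothing left below it):
  1 left: {5}→1  {7}→1
  2 left: {4,5}→1  {5,7}→2  {6,7}→1
  3 left: {4,5,7}→3  {5,6,7}→3
  4 left: {4,5,6,7}→6
  5 left: {3,4,5,6,7}→6
  6 left: {1,3,4,5,6,7}→6  {2,3,4,5,6,7}→6
  placing 0:o first → 12 extensions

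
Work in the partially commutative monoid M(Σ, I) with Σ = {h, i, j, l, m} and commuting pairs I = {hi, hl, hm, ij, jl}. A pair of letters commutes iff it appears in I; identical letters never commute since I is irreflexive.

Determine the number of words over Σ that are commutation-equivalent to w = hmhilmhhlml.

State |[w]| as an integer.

330

piece 0:h — minimal
piece 1:m — minimal
piece 2:h rests on {0:h}
piece 3:i rests on {1:m}
piece 4:l rests on {3:i}
piece 5:m rests on {4:l}
piece 6:h rests on {2:h}
piece 7:h rests on {6:h}
piece 8:l rests on {5:m}
piece 9:m rests on {8:l}
piece 10:l rests on {9:m}
minimal pieces: {0:h, 1:m}
ways to finish when only these pieces remain (= sum over removing one remaining piece with nothing left below it):
  1 left: {7}→1  {10}→1
  2 left: {6,7}→1  {7,10}→2  {9,10}→1
  3 left: {2,6,7}→1  {6,7,10}→3  {7,9,10}→3  {8,9,10}→1
  4 left: {0,2,6,7}→1  {2,6,7,10}→4  {5,8,9,10}→1  {6,7,9,10}→6  {7,8,9,10}→4
  5 left: {0,2,6,7,10}→5  {2,6,7,9,10}→10  {4,5,8,9,10}→1  {5,7,8,9,10}→5  {6,7,8,9,10}→10
  6 left: {0,2,6,7,9,10}→15  {2,6,7,8,9,10}→20  {3,4,5,8,9,10}→1  {4,5,7,8,9,10}→6  {5,6,7,8,9,10}→15
  7 left: {0,2,6,7,8,9,10}→35  {1,3,4,5,8,9,10}→1  {2,5,6,7,8,9,10}→35  {3,4,5,7,8,9,10}→7  {4,5,6,7,8,9,10}→21
  8 left: {0,2,5,6,7,8,9,10}→70  {1,3,4,5,7,8,9,10}→8  {2,4,5,6,7,8,9,10}→56  {3,4,5,6,7,8,9,10}→28
  9 left: {0,2,4,5,6,7,8,9,10}→126  {1,3,4,5,6,7,8,9,10}→36  {2,3,4,5,6,7,8,9,10}→84
  placing 0:h first → 120 extensions
  placing 1:m first → 210 extensions
total linear extensions = 330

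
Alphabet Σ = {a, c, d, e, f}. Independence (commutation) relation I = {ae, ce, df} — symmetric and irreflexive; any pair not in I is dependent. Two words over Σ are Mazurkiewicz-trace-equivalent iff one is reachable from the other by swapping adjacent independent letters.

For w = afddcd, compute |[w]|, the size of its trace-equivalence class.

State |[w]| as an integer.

3

piece 0:a — minimal
piece 1:f rests on {0:a}
piece 2:d rests on {0:a}
piece 3:d rests on {2:d}
piece 4:c rests on {1:f, 3:d}
piece 5:d rests on {4:c}
minimal pieces: {0:a}
ways to finish when only these pieces remain (= sum over removing one remaining piece with nothing left below it):
  1 left: {5}→1
  2 left: {4,5}→1
  3 left: {1,4,5}→1  {3,4,5}→1
  4 left: {1,3,4,5}→2  {2,3,4,5}→1
  placing 0:a first → 3 extensions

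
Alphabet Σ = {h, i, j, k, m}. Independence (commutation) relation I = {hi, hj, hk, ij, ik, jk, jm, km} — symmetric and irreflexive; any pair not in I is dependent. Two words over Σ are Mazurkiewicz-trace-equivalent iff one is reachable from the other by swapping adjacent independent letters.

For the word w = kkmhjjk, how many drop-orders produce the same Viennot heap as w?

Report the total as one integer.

0(k) covers ∅
1(k) covers 0:k
2(m) covers ∅
3(h) covers 2:m
4(j) covers ∅
5(j) covers 4:j
6(k) covers 1:k
floor of heap: 0:k, 2:m, 4:j
completions by unplaced set U, small U first (add the entries for U minus each lowest piece of U):
  |U|=1: {3}:1  {5}:1  {6}:1
  |U|=2: {1,6}:1  {2,3}:1  {3,5}:2  {3,6}:2  {4,5}:1  {5,6}:2
  |U|=3: {0,1,6}:1  {1,3,6}:3  {1,5,6}:3  {2,3,5}:3  {2,3,6}:3  {3,4,5}:3  {3,5,6}:6  {4,5,6}:3
  |U|=4: {0,1,3,6}:4  {0,1,5,6}:4  {1,2,3,6}:6  {1,3,5,6}:12  {1,4,5,6}:6  {2,3,4,5}:6  {2,3,5,6}:12  {3,4,5,6}:12
  |U|=5: {0,1,2,3,6}:10  {0,1,3,5,6}:20  {0,1,4,5,6}:10  {1,2,3,5,6}:30  {1,3,4,5,6}:30  {2,3,4,5,6}:30
  start at 0(k): 90
  start at 2(m): 60
  start at 4(j): 60
sum over floor = 210

210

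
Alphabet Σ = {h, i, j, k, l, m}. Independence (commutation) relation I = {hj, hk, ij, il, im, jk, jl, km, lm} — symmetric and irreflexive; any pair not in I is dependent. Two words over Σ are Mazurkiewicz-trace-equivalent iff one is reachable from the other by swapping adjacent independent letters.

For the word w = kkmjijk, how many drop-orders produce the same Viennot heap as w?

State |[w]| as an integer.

35

0(k) covers ∅
1(k) covers 0:k
2(m) covers ∅
3(j) covers 2:m
4(i) covers 1:k
5(j) covers 3:j
6(k) covers 4:i
floor of heap: 0:k, 2:m
completions by unplaced set U, small U first (add the entries for U minus each lowest piece of U):
  |U|=1: {5}:1  {6}:1
  |U|=2: {3,5}:1  {4,6}:1  {5,6}:2
  |U|=3: {1,4,6}:1  {2,3,5}:1  {3,5,6}:3  {4,5,6}:3
  |U|=4: {0,1,4,6}:1  {1,4,5,6}:4  {2,3,5,6}:4  {3,4,5,6}:6
  |U|=5: {0,1,4,5,6}:5  {1,3,4,5,6}:10  {2,3,4,5,6}:10
  start at 0(k): 20
  start at 2(m): 15
sum over floor = 35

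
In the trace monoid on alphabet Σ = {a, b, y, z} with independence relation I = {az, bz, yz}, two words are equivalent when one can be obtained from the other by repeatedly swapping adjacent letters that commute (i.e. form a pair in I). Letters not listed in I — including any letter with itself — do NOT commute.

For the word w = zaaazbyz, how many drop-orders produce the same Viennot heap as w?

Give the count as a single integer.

56

#0=z has no predecessor
#1=a has no predecessor
#2=a depends on [1:a]
#3=a depends on [2:a]
#4=z depends on [0:z]
#5=b depends on [3:a]
#6=y depends on [5:b]
#7=z depends on [4:z]
sources: [0:z, 1:a]
N(rest) = Σ N(rest − s) over sources s of rest; N(one piece) = 1:
  size 1 → [6]=1  [7]=1
  size 2 → [4,7]=1  [5,6]=1  [6,7]=2
  size 3 → [0,4,7]=1  [3,5,6]=1  [4,6,7]=3  [5,6,7]=3
  size 4 → [0,4,6,7]=4  [2,3,5,6]=1  [3,5,6,7]=4  [4,5,6,7]=6
  size 5 → [0,4,5,6,7]=10  [1,2,3,5,6]=1  [2,3,5,6,7]=5  [3,4,5,6,7]=10
  size 6 → [0,3,4,5,6,7]=20  [1,2,3,5,6,7]=6  [2,3,4,5,6,7]=15
  first=0(z) contributes 21
  first=1(a) contributes 35
|[w]| = 56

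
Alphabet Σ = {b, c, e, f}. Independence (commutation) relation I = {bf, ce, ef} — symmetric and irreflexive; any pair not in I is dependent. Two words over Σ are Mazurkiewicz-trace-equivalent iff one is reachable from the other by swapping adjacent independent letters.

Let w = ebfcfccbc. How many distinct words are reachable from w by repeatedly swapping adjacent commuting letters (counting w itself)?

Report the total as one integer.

#0=e has no predecessor
#1=b depends on [0:e]
#2=f has no predecessor
#3=c depends on [1:b, 2:f]
#4=f depends on [3:c]
#5=c depends on [4:f]
#6=c depends on [5:c]
#7=b depends on [6:c]
#8=c depends on [7:b]
sources: [0:e, 2:f]
N(rest) = Σ N(rest − s) over sources s of rest; N(one piece) = 1:
  size 1 → [8]=1
  size 2 → [7,8]=1
  size 3 → [6,7,8]=1
  size 4 → [5,6,7,8]=1
  size 5 → [4,5,6,7,8]=1
  size 6 → [3,4,5,6,7,8]=1
  size 7 → [1,3,4,5,6,7,8]=1  [2,3,4,5,6,7,8]=1
  first=0(e) contributes 2
  first=2(f) contributes 1
|[w]| = 3

3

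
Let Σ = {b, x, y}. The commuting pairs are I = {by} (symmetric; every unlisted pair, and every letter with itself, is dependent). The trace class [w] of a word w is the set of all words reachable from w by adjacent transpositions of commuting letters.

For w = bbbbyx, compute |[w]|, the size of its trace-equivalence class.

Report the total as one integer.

5

drop 0:b onto floor
drop 1:b onto {0:b}
drop 2:b onto {1:b}
drop 3:b onto {2:b}
drop 4:y onto floor
drop 5:x onto {3:b, 4:y}
ground layer = {0:b, 4:y}
drop-orders for the pieces not yet dropped (sum over which currently-grounded one goes next):
  1 to go: {5} 1
  2 to go: {3,5} 1  {4,5} 1
  3 to go: {2,3,5} 1  {3,4,5} 2
  4 to go: {1,2,3,5} 1  {2,3,4,5} 3
  if 0:b drops first: 4 orders
  if 4:y drops first: 1 orders
heap linearizations: 5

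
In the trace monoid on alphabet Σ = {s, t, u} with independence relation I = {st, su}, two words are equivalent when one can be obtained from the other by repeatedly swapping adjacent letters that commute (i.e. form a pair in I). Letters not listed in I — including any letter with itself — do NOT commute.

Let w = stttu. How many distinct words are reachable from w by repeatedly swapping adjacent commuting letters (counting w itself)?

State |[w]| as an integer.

#0=s has no predecessor
#1=t has no predecessor
#2=t depends on [1:t]
#3=t depends on [2:t]
#4=u depends on [3:t]
sources: [0:s, 1:t]
N(rest) = Σ N(rest − s) over sources s of rest; N(one piece) = 1:
  size 1 → [0]=1  [4]=1
  size 2 → [0,4]=2  [3,4]=1
  size 3 → [0,3,4]=3  [2,3,4]=1
  first=0(s) contributes 1
  first=1(t) contributes 4
|[w]| = 5

5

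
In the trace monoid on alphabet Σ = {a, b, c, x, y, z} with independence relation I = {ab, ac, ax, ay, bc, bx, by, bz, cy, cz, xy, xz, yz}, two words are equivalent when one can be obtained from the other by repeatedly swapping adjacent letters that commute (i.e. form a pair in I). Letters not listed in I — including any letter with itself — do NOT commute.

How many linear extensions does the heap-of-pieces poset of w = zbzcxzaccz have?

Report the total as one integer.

0(z) covers ∅
1(b) covers ∅
2(z) covers 0:z
3(c) covers ∅
4(x) covers 3:c
5(z) covers 2:z
6(a) covers 5:z
7(c) covers 4:x
8(c) covers 7:c
9(z) covers 6:a
floor of heap: 0:z, 1:b, 3:c
completions by unplaced set U, small U first (add the entries for U minus each lowest piece of U):
  |U|=1: {1}:1  {8}:1  {9}:1
  |U|=2: {1,8}:2  {1,9}:2  {6,9}:1  {7,8}:1  {8,9}:2
  |U|=3: {1,6,9}:3  {1,7,8}:3  {1,8,9}:6  {4,7,8}:1  {5,6,9}:1  {6,8,9}:3  {7,8,9}:3
  |U|=4: {1,4,7,8}:4  {1,5,6,9}:4  {1,6,8,9}:12  {1,7,8,9}:12  {2,5,6,9}:1  {3,4,7,8}:1  {4,7,8,9}:4  {5,6,8,9}:4  {6,7,8,9}:6
  |U|=5: {0,2,5,6,9}:1  {1,2,5,6,9}:5  {1,3,4,7,8}:5  {1,4,7,8,9}:20  {1,5,6,8,9}:20  {1,6,7,8,9}:30  {2,5,6,8,9}:5  {3,4,7,8,9}:5  {4,6,7,8,9}:10  {5,6,7,8,9}:10
  |U|=6: {0,1,2,5,6,9}:6  {0,2,5,6,8,9}:6  {1,2,5,6,8,9}:30  {1,3,4,7,8,9}:30  {1,4,6,7,8,9}:60  {1,5,6,7,8,9}:60  {2,5,6,7,8,9}:15  {3,4,6,7,8,9}:15  {4,5,6,7,8,9}:20
  |U|=7: {0,1,2,5,6,8,9}:42  {0,2,5,6,7,8,9}:21  {1,2,5,6,7,8,9}:105  {1,3,4,6,7,8,9}:105  {1,4,5,6,7,8,9}:140  {2,4,5,6,7,8,9}:35  {3,4,5,6,7,8,9}:35
  |U|=8: {0,1,2,5,6,7,8,9}:168  {0,2,4,5,6,7,8,9}:56  {1,2,4,5,6,7,8,9}:280  {1,3,4,5,6,7,8,9}:280  {2,3,4,5,6,7,8,9}:70
  start at 0(z): 630
  start at 1(b): 126
  start at 3(c): 504
sum over floor = 1260

1260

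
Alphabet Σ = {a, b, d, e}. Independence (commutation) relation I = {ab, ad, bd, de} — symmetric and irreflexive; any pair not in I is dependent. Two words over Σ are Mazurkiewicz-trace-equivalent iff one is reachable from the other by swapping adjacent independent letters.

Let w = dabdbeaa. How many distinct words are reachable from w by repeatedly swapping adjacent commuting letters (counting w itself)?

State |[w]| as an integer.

piece 0:d — minimal
piece 1:a — minimal
piece 2:b — minimal
piece 3:d rests on {0:d}
piece 4:b rests on {2:b}
piece 5:e rests on {1:a, 4:b}
piece 6:a rests on {5:e}
piece 7:a rests on {6:a}
minimal pieces: {0:d, 1:a, 2:b}
ways to finish when only these pieces remain (= sum over removing one remaining piece with nothing left below it):
  1 left: {3}→1  {7}→1
  2 left: {0,3}→1  {3,7}→2  {6,7}→1
  3 left: {0,3,7}→3  {3,6,7}→3  {5,6,7}→1
  4 left: {0,3,6,7}→6  {1,5,6,7}→1  {3,5,6,7}→4  {4,5,6,7}→1
  5 left: {0,3,5,6,7}→10  {1,3,5,6,7}→5  {1,4,5,6,7}→2  {2,4,5,6,7}→1  {3,4,5,6,7}→5
  6 left: {0,1,3,5,6,7}→15  {0,3,4,5,6,7}→15  {1,2,4,5,6,7}→3  {1,3,4,5,6,7}→12  {2,3,4,5,6,7}→6
  placing 0:d first → 21 extensions
  placing 1:a first → 21 extensions
  placing 2:b first → 42 extensions
total linear extensions = 84

84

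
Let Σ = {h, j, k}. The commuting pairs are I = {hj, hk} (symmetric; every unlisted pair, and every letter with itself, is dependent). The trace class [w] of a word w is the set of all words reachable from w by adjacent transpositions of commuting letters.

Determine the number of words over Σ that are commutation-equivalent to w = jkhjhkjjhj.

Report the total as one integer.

120

piece 0:j — minimal
piece 1:k rests on {0:j}
piece 2:h — minimal
piece 3:j rests on {1:k}
piece 4:h rests on {2:h}
piece 5:k rests on {3:j}
piece 6:j rests on {5:k}
piece 7:j rests on {6:j}
piece 8:h rests on {4:h}
piece 9:j rests on {7:j}
minimal pieces: {0:j, 2:h}
ways to finish when only these pieces remain (= sum over removing one remaining piece with nothing left below it):
  1 left: {8}→1  {9}→1
  2 left: {4,8}→1  {7,9}→1  {8,9}→2
  3 left: {2,4,8}→1  {4,8,9}→3  {6,7,9}→1  {7,8,9}→3
  4 left: {2,4,8,9}→4  {4,7,8,9}→6  {5,6,7,9}→1  {6,7,8,9}→4
  5 left: {2,4,7,8,9}→10  {3,5,6,7,9}→1  {4,6,7,8,9}→10  {5,6,7,8,9}→5
  6 left: {1,3,5,6,7,9}→1  {2,4,6,7,8,9}→20  {3,5,6,7,8,9}→6  {4,5,6,7,8,9}→15
  7 left: {0,1,3,5,6,7,9}→1  {1,3,5,6,7,8,9}→7  {2,4,5,6,7,8,9}→35  {3,4,5,6,7,8,9}→21
  8 left: {0,1,3,5,6,7,8,9}→8  {1,3,4,5,6,7,8,9}→28  {2,3,4,5,6,7,8,9}→56
  placing 0:j first → 84 extensions
  placing 2:h first → 36 extensions
total linear extensions = 120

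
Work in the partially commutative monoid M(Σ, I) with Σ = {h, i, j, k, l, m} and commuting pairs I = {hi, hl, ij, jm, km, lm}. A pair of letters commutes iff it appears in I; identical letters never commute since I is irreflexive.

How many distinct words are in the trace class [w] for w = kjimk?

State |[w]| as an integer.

piece 0:k — minimal
piece 1:j rests on {0:k}
piece 2:i rests on {0:k}
piece 3:m rests on {2:i}
piece 4:k rests on {1:j, 2:i}
minimal pieces: {0:k}
ways to finish when only these pieces remain (= sum over removing one remaining piece with nothing left below it):
  1 left: {3}→1  {4}→1
  2 left: {1,4}→1  {3,4}→2
  3 left: {1,3,4}→3  {2,3,4}→2
  placing 0:k first → 5 extensions

5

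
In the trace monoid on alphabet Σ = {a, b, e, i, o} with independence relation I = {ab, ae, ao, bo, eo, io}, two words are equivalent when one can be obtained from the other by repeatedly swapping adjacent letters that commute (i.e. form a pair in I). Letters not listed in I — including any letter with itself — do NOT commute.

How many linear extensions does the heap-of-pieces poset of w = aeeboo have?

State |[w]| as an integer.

60

piece 0:a — minimal
piece 1:e — minimal
piece 2:e rests on {1:e}
piece 3:b rests on {2:e}
piece 4:o — minimal
piece 5:o rests on {4:o}
minimal pieces: {0:a, 1:e, 4:o}
ways to finish when only these pieces remain (= sum over removing one remaining piece with nothing left below it):
  1 left: {0}→1  {3}→1  {5}→1
  2 left: {0,3}→2  {0,5}→2  {2,3}→1  {3,5}→2  {4,5}→1
  3 left: {0,2,3}→3  {0,3,5}→6  {0,4,5}→3  {1,2,3}→1  {2,3,5}→3  {3,4,5}→3
  4 left: {0,1,2,3}→4  {0,2,3,5}→12  {0,3,4,5}→12  {1,2,3,5}→4  {2,3,4,5}→6
  placing 0:a first → 10 extensions
  placing 1:e first → 30 extensions
  placing 4:o first → 20 extensions
total linear extensions = 60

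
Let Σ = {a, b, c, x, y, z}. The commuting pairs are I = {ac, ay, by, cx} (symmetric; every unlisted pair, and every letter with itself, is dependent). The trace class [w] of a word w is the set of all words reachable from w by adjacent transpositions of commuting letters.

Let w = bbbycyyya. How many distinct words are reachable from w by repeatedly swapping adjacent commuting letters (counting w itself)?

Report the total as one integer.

21

#0=b has no predecessor
#1=b depends on [0:b]
#2=b depends on [1:b]
#3=y has no predecessor
#4=c depends on [2:b, 3:y]
#5=y depends on [4:c]
#6=y depends on [5:y]
#7=y depends on [6:y]
#8=a depends on [2:b]
sources: [0:b, 3:y]
N(rest) = Σ N(rest − s) over sources s of rest; N(one piece) = 1:
  size 1 → [7]=1  [8]=1
  size 2 → [6,7]=1  [7,8]=2
  size 3 → [5,6,7]=1  [6,7,8]=3
  size 4 → [4,5,6,7]=1  [5,6,7,8]=4
  size 5 → [3,4,5,6,7]=1  [4,5,6,7,8]=5
  size 6 → [2,4,5,6,7,8]=5  [3,4,5,6,7,8]=6
  size 7 → [1,2,4,5,6,7,8]=5  [2,3,4,5,6,7,8]=11
  first=0(b) contributes 16
  first=3(y) contributes 5
|[w]| = 21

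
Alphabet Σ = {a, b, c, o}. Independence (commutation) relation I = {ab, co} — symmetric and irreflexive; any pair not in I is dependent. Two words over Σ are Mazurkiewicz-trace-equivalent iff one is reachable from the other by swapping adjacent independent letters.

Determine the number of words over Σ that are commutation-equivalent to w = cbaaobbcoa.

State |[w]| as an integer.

6

0(c) covers ∅
1(b) covers 0:c
2(a) covers 0:c
3(a) covers 2:a
4(o) covers 1:b, 3:a
5(b) covers 4:o
6(b) covers 5:b
7(c) covers 6:b
8(o) covers 6:b
9(a) covers 7:c, 8:o
floor of heap: 0:c
completions by unplaced set U, small U first (add the entries for U minus each lowest piece of U):
  |U|=1: {9}:1
  |U|=2: {7,9}:1  {8,9}:1
  |U|=3: {7,8,9}:2
  |U|=4: {6,7,8,9}:2
  |U|=5: {5,6,7,8,9}:2
  |U|=6: {4,5,6,7,8,9}:2
  |U|=7: {1,4,5,6,7,8,9}:2  {3,4,5,6,7,8,9}:2
  |U|=8: {1,3,4,5,6,7,8,9}:4  {2,3,4,5,6,7,8,9}:2
  start at 0(c): 6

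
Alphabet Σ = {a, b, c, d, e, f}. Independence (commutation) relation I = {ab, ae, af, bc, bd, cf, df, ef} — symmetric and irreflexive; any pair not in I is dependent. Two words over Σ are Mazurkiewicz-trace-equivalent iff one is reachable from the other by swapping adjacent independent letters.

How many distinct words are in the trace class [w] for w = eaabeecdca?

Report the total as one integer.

15

#0=e has no predecessor
#1=a has no predecessor
#2=a depends on [1:a]
#3=b depends on [0:e]
#4=e depends on [3:b]
#5=e depends on [4:e]
#6=c depends on [2:a, 5:e]
#7=d depends on [6:c]
#8=c depends on [7:d]
#9=a depends on [8:c]
sources: [0:e, 1:a]
N(rest) = Σ N(rest − s) over sources s of rest; N(one piece) = 1:
  size 1 → [9]=1
  size 2 → [8,9]=1
  size 3 → [7,8,9]=1
  size 4 → [6,7,8,9]=1
  size 5 → [2,6,7,8,9]=1  [5,6,7,8,9]=1
  size 6 → [1,2,6,7,8,9]=1  [2,5,6,7,8,9]=2  [4,5,6,7,8,9]=1
  size 7 → [1,2,5,6,7,8,9]=3  [2,4,5,6,7,8,9]=3  [3,4,5,6,7,8,9]=1
  size 8 → [0,3,4,5,6,7,8,9]=1  [1,2,4,5,6,7,8,9]=6  [2,3,4,5,6,7,8,9]=4
  first=0(e) contributes 10
  first=1(a) contributes 5
|[w]| = 15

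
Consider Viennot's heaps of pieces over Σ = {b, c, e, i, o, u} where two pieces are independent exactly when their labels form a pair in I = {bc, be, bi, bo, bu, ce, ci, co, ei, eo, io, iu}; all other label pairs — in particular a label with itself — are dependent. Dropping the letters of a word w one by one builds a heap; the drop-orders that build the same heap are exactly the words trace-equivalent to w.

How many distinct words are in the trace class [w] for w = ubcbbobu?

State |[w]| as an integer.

140

drop 0:u onto floor
drop 1:b onto floor
drop 2:c onto {0:u}
drop 3:b onto {1:b}
drop 4:b onto {3:b}
drop 5:o onto {0:u}
drop 6:b onto {4:b}
drop 7:u onto {2:c, 5:o}
ground layer = {0:u, 1:b}
drop-orders for the pieces not yet dropped (sum over which currently-grounded one goes next):
  1 to go: {6} 1  {7} 1
  2 to go: {2,7} 1  {4,6} 1  {5,7} 1  {6,7} 2
  3 to go: {2,5,7} 2  {2,6,7} 3  {3,4,6} 1  {4,6,7} 3  {5,6,7} 3
  4 to go: {0,2,5,7} 2  {1,3,4,6} 1  {2,4,6,7} 6  {2,5,6,7} 8  {3,4,6,7} 4  {4,5,6,7} 6
  5 to go: {0,2,5,6,7} 10  {1,3,4,6,7} 5  {2,3,4,6,7} 10  {2,4,5,6,7} 20  {3,4,5,6,7} 10
  6 to go: {0,2,4,5,6,7} 30  {1,2,3,4,6,7} 15  {1,3,4,5,6,7} 15  {2,3,4,5,6,7} 40
  if 0:u drops first: 70 orders
  if 1:b drops first: 70 orders
heap linearizations: 140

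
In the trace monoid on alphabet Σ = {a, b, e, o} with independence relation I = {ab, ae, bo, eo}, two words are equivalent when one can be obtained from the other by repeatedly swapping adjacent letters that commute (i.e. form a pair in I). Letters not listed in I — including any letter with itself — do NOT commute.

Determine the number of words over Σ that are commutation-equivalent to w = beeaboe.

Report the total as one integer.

21

drop 0:b onto floor
drop 1:e onto {0:b}
drop 2:e onto {1:e}
drop 3:a onto floor
drop 4:b onto {2:e}
drop 5:o onto {3:a}
drop 6:e onto {4:b}
ground layer = {0:b, 3:a}
drop-orders for the pieces not yet dropped (sum over which currently-grounded one goes next):
  1 to go: {5} 1  {6} 1
  2 to go: {3,5} 1  {4,6} 1  {5,6} 2
  3 to go: {2,4,6} 1  {3,5,6} 3  {4,5,6} 3
  4 to go: {1,2,4,6} 1  {2,4,5,6} 4  {3,4,5,6} 6
  5 to go: {0,1,2,4,6} 1  {1,2,4,5,6} 5  {2,3,4,5,6} 10
  if 0:b drops first: 15 orders
  if 3:a drops first: 6 orders
heap linearizations: 21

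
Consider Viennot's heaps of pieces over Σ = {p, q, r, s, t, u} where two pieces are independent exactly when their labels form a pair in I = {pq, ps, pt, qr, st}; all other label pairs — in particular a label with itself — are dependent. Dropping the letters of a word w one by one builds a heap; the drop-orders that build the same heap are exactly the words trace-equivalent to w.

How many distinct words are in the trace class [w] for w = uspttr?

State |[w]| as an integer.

12

piece 0:u — minimal
piece 1:s rests on {0:u}
piece 2:p rests on {0:u}
piece 3:t rests on {0:u}
piece 4:t rests on {3:t}
piece 5:r rests on {1:s, 2:p, 4:t}
minimal pieces: {0:u}
ways to finish when only these pieces remain (= sum over removing one remaining piece with nothing left below it):
  1 left: {5}→1
  2 left: {1,5}→1  {2,5}→1  {4,5}→1
  3 left: {1,2,5}→2  {1,4,5}→2  {2,4,5}→2  {3,4,5}→1
  4 left: {1,2,4,5}→6  {1,3,4,5}→3  {2,3,4,5}→3
  placing 0:u first → 12 extensions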